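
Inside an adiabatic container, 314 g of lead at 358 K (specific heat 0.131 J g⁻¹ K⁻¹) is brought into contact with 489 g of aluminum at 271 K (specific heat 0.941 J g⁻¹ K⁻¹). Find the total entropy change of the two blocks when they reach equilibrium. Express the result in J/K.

ΔS_total = 1.58 J/K

Energy balance: T_f = (m₁c₁T₁ + m₂c₂T₂)/(m₁c₁ + m₂c₂) = 278.14 K.
ΔS₁ = m₁c₁ ln(T_f/T₁) = 41.134 × ln(278.14/358) = -10.38 J/K.
ΔS₂ = m₂c₂ ln(T_f/T₂) = 460.149 × ln(278.14/271) = 11.96 J/K.
ΔS_total = -10.38 + 11.96 = 1.58 J/K.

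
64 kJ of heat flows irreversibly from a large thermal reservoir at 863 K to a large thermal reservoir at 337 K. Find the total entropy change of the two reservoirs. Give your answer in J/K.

ΔS_total = 116 J/K

ΔS_hot = −Q/T_H = −64000/863 = -74.16 J/K and ΔS_cold = +Q/T_C = 64000/337 = 189.9 J/K.
ΔS_total = -74.16 + 189.9 = 116 J/K, positive as the second law requires.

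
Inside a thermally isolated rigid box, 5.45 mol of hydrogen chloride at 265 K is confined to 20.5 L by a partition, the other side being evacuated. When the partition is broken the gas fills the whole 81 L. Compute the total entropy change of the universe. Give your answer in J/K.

No heat is exchanged and no work is done, so the ideal-gas temperature stays constant.
Entropy is a state function; using a reversible isothermal path, ΔS_gas = nR ln(V₂/V₁) = 5.45 × 8.314 × ln(81/20.5) = 62.3 J/K.
The insulated surroundings exchange no heat, so ΔS_surr = 0 and ΔS_universe = ΔS_gas.

ΔS_universe = 62.3 J/K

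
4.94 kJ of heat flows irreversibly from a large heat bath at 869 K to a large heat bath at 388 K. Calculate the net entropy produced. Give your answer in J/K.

ΔS_hot = −Q/T_H = −4940/869 = -5.685 J/K and ΔS_cold = +Q/T_C = 4940/388 = 12.73 J/K.
ΔS_total = -5.685 + 12.73 = 7.05 J/K, positive as the second law requires.

ΔS_total = 7.05 J/K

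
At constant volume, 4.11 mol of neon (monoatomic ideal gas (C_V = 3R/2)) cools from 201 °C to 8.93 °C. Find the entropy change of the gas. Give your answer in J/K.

In kelvin: T₁ = 474.15 K, T₂ = 282.08 K. At constant volume, ΔS = nC_V ln(T₂/T₁) with C_V = 3R/2 = 12.47 J mol⁻¹ K⁻¹.
ΔS = 4.11 × 12.47 × ln(282.08/474.15) = -26.6 J/K.

ΔS = -26.6 J/K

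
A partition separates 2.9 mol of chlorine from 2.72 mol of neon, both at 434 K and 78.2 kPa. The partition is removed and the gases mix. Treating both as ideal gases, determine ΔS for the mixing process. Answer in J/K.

Mole fractions: x_A = 2.9/5.62 = 0.516, x_B = 0.484.
ΔS_mix = −R(n_A ln x_A + n_B ln x_B) = −8.314 × (2.9 ln 0.516 + 2.72 ln 0.484) = 32.4 J/K.

ΔS_mix = 32.4 J/K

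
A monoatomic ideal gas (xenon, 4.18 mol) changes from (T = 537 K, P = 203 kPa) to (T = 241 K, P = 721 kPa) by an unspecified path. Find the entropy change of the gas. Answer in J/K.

ΔS = -114 J/K

ΔS = nC_p ln(T₂/T₁) − nR ln(P₂/P₁), with C_p = 5R/2 = 20.79 J mol⁻¹ K⁻¹ for a monoatomic ideal gas.
ΔS = 4.18 × [20.79 × ln(241/537) − 8.314 × ln(721/203)] = -114 J/K.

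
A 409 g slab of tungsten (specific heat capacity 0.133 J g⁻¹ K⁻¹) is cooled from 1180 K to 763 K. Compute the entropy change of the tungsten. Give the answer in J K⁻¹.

ΔS = -23.7 J/K

ΔS = ∫dQ_rev/T = m c ln(T₂/T₁) = 409 × 0.133 × ln(763/1180) = -23.7 J/K.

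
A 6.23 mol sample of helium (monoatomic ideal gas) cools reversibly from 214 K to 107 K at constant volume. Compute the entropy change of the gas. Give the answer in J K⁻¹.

At constant volume, ΔS = nC_V ln(T₂/T₁) with C_V = 3R/2 = 12.47 J mol⁻¹ K⁻¹.
ΔS = 6.23 × 12.47 × ln(107/214) = -53.9 J/K.

ΔS = -53.9 J/K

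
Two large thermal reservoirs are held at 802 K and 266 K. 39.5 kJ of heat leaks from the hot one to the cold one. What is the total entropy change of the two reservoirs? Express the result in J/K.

ΔS_hot = −Q/T_H = −39500/802 = -49.25 J/K and ΔS_cold = +Q/T_C = 39500/266 = 148.5 J/K.
ΔS_total = -49.25 + 148.5 = 99.2 J/K, positive as the second law requires.

ΔS_total = 99.2 J/K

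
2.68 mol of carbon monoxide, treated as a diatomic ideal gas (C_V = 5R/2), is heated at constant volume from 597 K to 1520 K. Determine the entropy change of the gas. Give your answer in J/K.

At constant volume, ΔS = nC_V ln(T₂/T₁) with C_V = 5R/2 = 20.79 J mol⁻¹ K⁻¹.
ΔS = 2.68 × 20.79 × ln(1520/597) = 52.1 J/K.

ΔS = 52.1 J/K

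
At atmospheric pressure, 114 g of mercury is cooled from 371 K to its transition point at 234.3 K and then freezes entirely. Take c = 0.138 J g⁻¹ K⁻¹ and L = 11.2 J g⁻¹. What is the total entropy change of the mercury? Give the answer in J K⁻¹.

Cooling step: ΔS₁ = m c ln(T_tr/T_i) = 114 × 0.138 × ln(234.3/371) = -7.23 J/K.
Phase change: ΔS₂ = −mL/T_tr = −114 × 11.2 / 234.3 = -5.449 J/K.
ΔS_total = (-7.23) + (-5.449) = -12.7 J/K.

ΔS = -12.7 J/K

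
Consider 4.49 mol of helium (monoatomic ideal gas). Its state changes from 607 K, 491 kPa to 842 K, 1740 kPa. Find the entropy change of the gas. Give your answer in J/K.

ΔS = nC_p ln(T₂/T₁) − nR ln(P₂/P₁), with C_p = 5R/2 = 20.79 J mol⁻¹ K⁻¹ for a monoatomic ideal gas.
ΔS = 4.49 × [20.79 × ln(842/607) − 8.314 × ln(1740/491)] = -16.7 J/K.

ΔS = -16.7 J/K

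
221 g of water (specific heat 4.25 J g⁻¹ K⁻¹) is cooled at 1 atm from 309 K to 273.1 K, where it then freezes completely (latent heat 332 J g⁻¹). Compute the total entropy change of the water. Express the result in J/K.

ΔS = -385 J/K

Cooling step: ΔS₁ = m c ln(T_tr/T_i) = 221 × 4.25 × ln(273.1/309) = -116 J/K.
Phase change: ΔS₂ = −mL/T_tr = −221 × 332 / 273.1 = -268.7 J/K.
ΔS_total = (-116) + (-268.7) = -385 J/K.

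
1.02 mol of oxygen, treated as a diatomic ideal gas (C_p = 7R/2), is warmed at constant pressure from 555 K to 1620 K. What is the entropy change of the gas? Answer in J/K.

ΔS = 31.8 J/K

At constant pressure, ΔS = nC_p ln(T₂/T₁) with C_p = 7R/2 = 29.1 J mol⁻¹ K⁻¹.
ΔS = 1.02 × 29.1 × ln(1620/555) = 31.8 J/K.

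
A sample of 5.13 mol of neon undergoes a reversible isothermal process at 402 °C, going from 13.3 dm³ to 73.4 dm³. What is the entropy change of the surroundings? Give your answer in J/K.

ΔS_surr = -72.9 J/K

For an isothermal ideal gas ΔS_gas = nR ln(V₂/V₁) = 5.13 × 8.314 × ln(73.4/13.3) = 72.9 J/K.
The process is reversible, so ΔS_surr = −ΔS_gas = -72.9 J/K and ΔS_universe = 0.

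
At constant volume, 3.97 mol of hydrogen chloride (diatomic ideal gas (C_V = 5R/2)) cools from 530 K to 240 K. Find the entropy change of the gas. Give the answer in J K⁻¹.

ΔS = -65.4 J/K

At constant volume, ΔS = nC_V ln(T₂/T₁) with C_V = 5R/2 = 20.79 J mol⁻¹ K⁻¹.
ΔS = 3.97 × 20.79 × ln(240/530) = -65.4 J/K.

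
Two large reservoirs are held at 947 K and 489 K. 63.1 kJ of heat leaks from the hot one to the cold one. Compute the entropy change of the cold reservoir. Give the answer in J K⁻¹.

ΔS_cold = 129 J/K

The cold reservoir gains heat Q, so ΔS_cold = +Q/T_C = 63100/489 = 129 J/K.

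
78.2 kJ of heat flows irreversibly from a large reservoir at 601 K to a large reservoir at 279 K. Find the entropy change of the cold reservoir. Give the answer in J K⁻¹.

ΔS_cold = 280 J/K

The cold reservoir gains heat Q, so ΔS_cold = +Q/T_C = 78200/279 = 280 J/K.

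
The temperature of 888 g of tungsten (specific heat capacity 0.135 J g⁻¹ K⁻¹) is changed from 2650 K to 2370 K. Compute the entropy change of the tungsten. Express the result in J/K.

ΔS = -13.4 J/K

ΔS = ∫dQ_rev/T = m c ln(T₂/T₁) = 888 × 0.135 × ln(2370/2650) = -13.4 J/K.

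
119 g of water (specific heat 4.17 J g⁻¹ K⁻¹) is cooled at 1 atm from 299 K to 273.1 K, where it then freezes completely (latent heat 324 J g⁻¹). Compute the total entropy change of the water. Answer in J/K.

ΔS = -186 J/K

Cooling step: ΔS₁ = m c ln(T_tr/T_i) = 119 × 4.17 × ln(273.1/299) = -44.96 J/K.
Phase change: ΔS₂ = −mL/T_tr = −119 × 324 / 273.1 = -141.2 J/K.
ΔS_total = (-44.96) + (-141.2) = -186 J/K.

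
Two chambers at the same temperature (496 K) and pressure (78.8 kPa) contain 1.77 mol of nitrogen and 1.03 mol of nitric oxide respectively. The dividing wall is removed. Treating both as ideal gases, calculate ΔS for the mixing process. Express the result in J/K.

Mole fractions: x_A = 1.77/2.8 = 0.632, x_B = 0.368.
ΔS_mix = −R(n_A ln x_A + n_B ln x_B) = −8.314 × (1.77 ln 0.632 + 1.03 ln 0.368) = 15.3 J/K.

ΔS_mix = 15.3 J/K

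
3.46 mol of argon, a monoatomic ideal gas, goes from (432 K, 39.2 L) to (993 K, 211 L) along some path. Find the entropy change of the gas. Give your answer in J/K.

ΔS = 84.3 J/K

Entropy is a state function: ΔS = nC_V ln(T₂/T₁) + nR ln(V₂/V₁), with C_V = 3R/2 = 12.47 J mol⁻¹ K⁻¹ for a monoatomic ideal gas.
ΔS = 3.46 × [12.47 × ln(993/432) + 8.314 × ln(211/39.2)] = 84.3 J/K.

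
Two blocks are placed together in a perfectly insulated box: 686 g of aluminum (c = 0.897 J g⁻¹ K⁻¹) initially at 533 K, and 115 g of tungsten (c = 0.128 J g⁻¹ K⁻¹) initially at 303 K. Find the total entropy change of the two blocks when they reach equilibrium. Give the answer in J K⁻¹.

Energy balance: T_f = (m₁c₁T₁ + m₂c₂T₂)/(m₁c₁ + m₂c₂) = 527.63 K.
ΔS₁ = m₁c₁ ln(T_f/T₁) = 615.342 × ln(527.63/533) = -6.235 J/K.
ΔS₂ = m₂c₂ ln(T_f/T₂) = 14.72 × ln(527.63/303) = 8.165 J/K.
ΔS_total = -6.235 + 8.165 = 1.93 J/K.

ΔS_total = 1.93 J/K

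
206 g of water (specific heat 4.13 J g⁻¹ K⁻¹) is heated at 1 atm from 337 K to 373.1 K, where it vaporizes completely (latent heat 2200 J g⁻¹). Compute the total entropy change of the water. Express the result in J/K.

Warming step: ΔS₁ = m c ln(T_tr/T_i) = 206 × 4.13 × ln(373.1/337) = 86.58 J/K.
Phase change: ΔS₂ = +mL/T_tr = 206 × 2200 / 373.1 = 1215 J/K.
ΔS_total = (86.58) + (1215) = 1300 J/K.

ΔS = 1300 J/K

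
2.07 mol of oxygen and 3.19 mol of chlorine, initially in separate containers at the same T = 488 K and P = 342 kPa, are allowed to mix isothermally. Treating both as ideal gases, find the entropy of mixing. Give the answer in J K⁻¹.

Mole fractions: x_A = 2.07/5.26 = 0.394, x_B = 0.606.
ΔS_mix = −R(n_A ln x_A + n_B ln x_B) = −8.314 × (2.07 ln 0.394 + 3.19 ln 0.606) = 29.3 J/K.

ΔS_mix = 29.3 J/K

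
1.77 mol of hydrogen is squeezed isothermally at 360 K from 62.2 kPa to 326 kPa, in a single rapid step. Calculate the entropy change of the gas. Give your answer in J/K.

Entropy is a state function, so ΔS_gas depends only on the end states.
For an isothermal ideal gas ΔS_gas = nR ln(P₁/P₂) = 1.77 × 8.314 × ln(62.2/326) = -24.4 J/K.

ΔS_gas = -24.4 J/K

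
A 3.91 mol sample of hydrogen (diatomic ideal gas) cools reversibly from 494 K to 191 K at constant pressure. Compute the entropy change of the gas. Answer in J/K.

ΔS = -108 J/K

At constant pressure, ΔS = nC_p ln(T₂/T₁) with C_p = 7R/2 = 29.1 J mol⁻¹ K⁻¹.
ΔS = 3.91 × 29.1 × ln(191/494) = -108 J/K.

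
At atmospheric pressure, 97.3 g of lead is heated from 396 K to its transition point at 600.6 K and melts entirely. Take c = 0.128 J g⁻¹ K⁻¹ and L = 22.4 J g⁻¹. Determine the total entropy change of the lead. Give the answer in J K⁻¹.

Warming step: ΔS₁ = m c ln(T_tr/T_i) = 97.3 × 0.128 × ln(600.6/396) = 5.187 J/K.
Phase change: ΔS₂ = +mL/T_tr = 97.3 × 22.4 / 600.6 = 3.629 J/K.
ΔS_total = (5.187) + (3.629) = 8.82 J/K.

ΔS = 8.82 J/K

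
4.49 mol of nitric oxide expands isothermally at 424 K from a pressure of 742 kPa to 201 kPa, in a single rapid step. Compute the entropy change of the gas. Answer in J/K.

Entropy is a state function, so ΔS_gas depends only on the end states.
For an isothermal ideal gas ΔS_gas = nR ln(P₁/P₂) = 4.49 × 8.314 × ln(742/201) = 48.8 J/K.

ΔS_gas = 48.8 J/K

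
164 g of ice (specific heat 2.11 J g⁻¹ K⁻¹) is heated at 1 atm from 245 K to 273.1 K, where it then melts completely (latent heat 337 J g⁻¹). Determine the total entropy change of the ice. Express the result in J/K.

Warming step: ΔS₁ = m c ln(T_tr/T_i) = 164 × 2.11 × ln(273.1/245) = 37.57 J/K.
Phase change: ΔS₂ = +mL/T_tr = 164 × 337 / 273.1 = 202.4 J/K.
ΔS_total = (37.57) + (202.4) = 240 J/K.

ΔS = 240 J/K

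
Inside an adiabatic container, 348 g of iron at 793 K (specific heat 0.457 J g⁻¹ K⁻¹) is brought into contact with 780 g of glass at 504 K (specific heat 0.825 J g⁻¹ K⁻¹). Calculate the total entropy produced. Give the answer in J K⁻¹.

ΔS_total = 14.3 J/K

Energy balance: T_f = (m₁c₁T₁ + m₂c₂T₂)/(m₁c₁ + m₂c₂) = 561.27 K.
ΔS₁ = m₁c₁ ln(T_f/T₁) = 159.036 × ln(561.27/793) = -54.97 J/K.
ΔS₂ = m₂c₂ ln(T_f/T₂) = 643.5 × ln(561.27/504) = 69.26 J/K.
ΔS_total = -54.97 + 69.26 = 14.3 J/K.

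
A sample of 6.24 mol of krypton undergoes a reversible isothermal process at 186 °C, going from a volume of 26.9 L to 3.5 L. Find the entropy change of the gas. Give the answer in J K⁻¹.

ΔS_gas = -106 J/K

For an isothermal ideal gas ΔS_gas = nR ln(V₂/V₁) = 6.24 × 8.314 × ln(3.5/26.9) = -106 J/K.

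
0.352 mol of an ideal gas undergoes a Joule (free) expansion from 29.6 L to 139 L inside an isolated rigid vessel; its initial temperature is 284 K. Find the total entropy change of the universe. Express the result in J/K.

ΔS_universe = 4.53 J/K

No heat is exchanged and no work is done, so the ideal-gas temperature stays constant.
Entropy is a state function; using a reversible isothermal path, ΔS_gas = nR ln(V₂/V₁) = 0.352 × 8.314 × ln(139/29.6) = 4.53 J/K.
The insulated surroundings exchange no heat, so ΔS_surr = 0 and ΔS_universe = ΔS_gas.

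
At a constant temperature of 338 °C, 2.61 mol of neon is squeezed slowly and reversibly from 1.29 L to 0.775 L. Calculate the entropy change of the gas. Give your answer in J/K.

ΔS_gas = -11.1 J/K

For an isothermal ideal gas ΔS_gas = nR ln(V₂/V₁) = 2.61 × 8.314 × ln(0.775/1.29) = -11.1 J/K.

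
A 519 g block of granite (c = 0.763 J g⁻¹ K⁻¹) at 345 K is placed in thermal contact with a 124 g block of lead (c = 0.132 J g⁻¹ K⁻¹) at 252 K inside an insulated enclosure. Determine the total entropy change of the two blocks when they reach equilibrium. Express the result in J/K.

ΔS_total = 0.705 J/K

Energy balance: T_f = (m₁c₁T₁ + m₂c₂T₂)/(m₁c₁ + m₂c₂) = 341.31 K.
ΔS₁ = m₁c₁ ln(T_f/T₁) = 395.997 × ln(341.31/345) = -4.26 J/K.
ΔS₂ = m₂c₂ ln(T_f/T₂) = 16.368 × ln(341.31/252) = 4.965 J/K.
ΔS_total = -4.26 + 4.965 = 0.705 J/K.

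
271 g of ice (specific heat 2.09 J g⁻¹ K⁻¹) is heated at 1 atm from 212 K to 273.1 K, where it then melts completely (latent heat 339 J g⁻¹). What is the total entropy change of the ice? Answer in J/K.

ΔS = 480 J/K

Warming step: ΔS₁ = m c ln(T_tr/T_i) = 271 × 2.09 × ln(273.1/212) = 143.4 J/K.
Phase change: ΔS₂ = +mL/T_tr = 271 × 339 / 273.1 = 336.4 J/K.
ΔS_total = (143.4) + (336.4) = 480 J/K.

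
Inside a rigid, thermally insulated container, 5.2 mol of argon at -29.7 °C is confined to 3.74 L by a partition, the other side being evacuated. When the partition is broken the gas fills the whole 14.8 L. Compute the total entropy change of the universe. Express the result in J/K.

ΔS_universe = 59.5 J/K

No heat is exchanged and no work is done, so the ideal-gas temperature stays constant.
Entropy is a state function; using a reversible isothermal path, ΔS_gas = nR ln(V₂/V₁) = 5.2 × 8.314 × ln(14.8/3.74) = 59.5 J/K.
The insulated surroundings exchange no heat, so ΔS_surr = 0 and ΔS_universe = ΔS_gas.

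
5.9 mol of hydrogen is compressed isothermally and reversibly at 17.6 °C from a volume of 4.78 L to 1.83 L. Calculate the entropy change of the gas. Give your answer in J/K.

For an isothermal ideal gas ΔS_gas = nR ln(V₂/V₁) = 5.9 × 8.314 × ln(1.83/4.78) = -47.1 J/K.

ΔS_gas = -47.1 J/K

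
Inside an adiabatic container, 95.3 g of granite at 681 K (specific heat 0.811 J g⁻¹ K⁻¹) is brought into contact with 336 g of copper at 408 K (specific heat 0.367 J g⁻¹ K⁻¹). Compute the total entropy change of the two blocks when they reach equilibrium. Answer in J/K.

Energy balance: T_f = (m₁c₁T₁ + m₂c₂T₂)/(m₁c₁ + m₂c₂) = 513.18 K.
ΔS₁ = m₁c₁ ln(T_f/T₁) = 77.2883 × ln(513.18/681) = -21.867 J/K.
ΔS₂ = m₂c₂ ln(T_f/T₂) = 123.312 × ln(513.18/408) = 28.283 J/K.
ΔS_total = -21.867 + 28.283 = 6.42 J/K.

ΔS_total = 6.42 J/K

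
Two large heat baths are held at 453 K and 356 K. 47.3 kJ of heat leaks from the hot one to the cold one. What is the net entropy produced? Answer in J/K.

ΔS_hot = −Q/T_H = −47300/453 = -104.4 J/K and ΔS_cold = +Q/T_C = 47300/356 = 132.9 J/K.
ΔS_total = -104.4 + 132.9 = 28.5 J/K, positive as the second law requires.

ΔS_total = 28.5 J/K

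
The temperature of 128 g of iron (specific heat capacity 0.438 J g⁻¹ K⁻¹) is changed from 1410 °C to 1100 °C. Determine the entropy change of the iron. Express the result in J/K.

ΔS = -11.4 J/K

In kelvin: T₁ = 1683.15 K, T₂ = 1373.15 K. ΔS = ∫dQ_rev/T = m c ln(T₂/T₁) = 128 × 0.438 × ln(1373.15/1683.15) = -11.4 J/K.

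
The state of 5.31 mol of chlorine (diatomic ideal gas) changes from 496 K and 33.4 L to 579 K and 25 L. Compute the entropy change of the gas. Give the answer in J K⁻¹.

ΔS = 4.29 J/K

Entropy is a state function: ΔS = nC_V ln(T₂/T₁) + nR ln(V₂/V₁), with C_V = 5R/2 = 20.79 J mol⁻¹ K⁻¹ for a diatomic ideal gas.
ΔS = 5.31 × [20.79 × ln(579/496) + 8.314 × ln(25/33.4)] = 4.29 J/K.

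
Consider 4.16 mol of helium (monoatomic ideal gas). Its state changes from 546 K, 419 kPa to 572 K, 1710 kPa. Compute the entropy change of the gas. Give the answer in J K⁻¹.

ΔS = nC_p ln(T₂/T₁) − nR ln(P₂/P₁), with C_p = 5R/2 = 20.79 J mol⁻¹ K⁻¹ for a monoatomic ideal gas.
ΔS = 4.16 × [20.79 × ln(572/546) − 8.314 × ln(1710/419)] = -44.6 J/K.

ΔS = -44.6 J/K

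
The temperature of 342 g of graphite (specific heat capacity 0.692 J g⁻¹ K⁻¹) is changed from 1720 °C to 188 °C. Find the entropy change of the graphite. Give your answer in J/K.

ΔS = -346 J/K

In kelvin: T₁ = 1993.15 K, T₂ = 461.15 K. ΔS = ∫dQ_rev/T = m c ln(T₂/T₁) = 342 × 0.692 × ln(461.15/1993.15) = -346 J/K.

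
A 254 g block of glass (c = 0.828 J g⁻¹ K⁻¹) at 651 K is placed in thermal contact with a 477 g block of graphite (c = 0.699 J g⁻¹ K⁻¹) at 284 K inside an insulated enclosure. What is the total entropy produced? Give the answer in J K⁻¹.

ΔS_total = 45.9 J/K

Energy balance: T_f = (m₁c₁T₁ + m₂c₂T₂)/(m₁c₁ + m₂c₂) = 425.95 K.
ΔS₁ = m₁c₁ ln(T_f/T₁) = 210.312 × ln(425.95/651) = -89.211 J/K.
ΔS₂ = m₂c₂ ln(T_f/T₂) = 333.423 × ln(425.95/284) = 135.15 J/K.
ΔS_total = -89.211 + 135.15 = 45.9 J/K.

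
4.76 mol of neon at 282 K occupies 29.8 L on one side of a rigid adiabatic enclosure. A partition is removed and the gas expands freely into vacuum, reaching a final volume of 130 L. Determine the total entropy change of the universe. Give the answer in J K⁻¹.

ΔS_universe = 58.3 J/K

For an ideal gas in free expansion Q = 0 and W = 0, so T is unchanged.
Entropy is a state function; using a reversible isothermal path, ΔS_gas = nR ln(V₂/V₁) = 4.76 × 8.314 × ln(130/29.8) = 58.3 J/K.
The insulated surroundings exchange no heat, so ΔS_surr = 0 and ΔS_universe = ΔS_gas.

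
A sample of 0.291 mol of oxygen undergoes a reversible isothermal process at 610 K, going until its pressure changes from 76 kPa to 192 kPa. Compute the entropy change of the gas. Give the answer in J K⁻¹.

ΔS_gas = -2.24 J/K

For an isothermal ideal gas ΔS_gas = nR ln(P₁/P₂) = 0.291 × 8.314 × ln(76/192) = -2.24 J/K.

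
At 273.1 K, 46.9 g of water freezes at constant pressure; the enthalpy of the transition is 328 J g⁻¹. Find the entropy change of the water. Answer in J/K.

Heat released by the substance: Q = −mL = −46.9 × 328 = −15383.2 J.
At constant T, ΔS = Q_rev/T = −15383.2 / 273.1 = -56.3 J/K.

ΔS = -56.3 J/K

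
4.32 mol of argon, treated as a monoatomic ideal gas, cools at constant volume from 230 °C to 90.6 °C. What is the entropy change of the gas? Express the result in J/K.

In kelvin: T₁ = 503.15 K, T₂ = 363.75 K. At constant volume, ΔS = nC_V ln(T₂/T₁) with C_V = 3R/2 = 12.47 J mol⁻¹ K⁻¹.
ΔS = 4.32 × 12.47 × ln(363.75/503.15) = -17.5 J/K.

ΔS = -17.5 J/K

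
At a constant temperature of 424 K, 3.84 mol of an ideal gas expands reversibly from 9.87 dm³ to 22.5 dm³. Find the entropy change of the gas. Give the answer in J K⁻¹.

For an isothermal ideal gas ΔS_gas = nR ln(V₂/V₁) = 3.84 × 8.314 × ln(22.5/9.87) = 26.3 J/K.

ΔS_gas = 26.3 J/K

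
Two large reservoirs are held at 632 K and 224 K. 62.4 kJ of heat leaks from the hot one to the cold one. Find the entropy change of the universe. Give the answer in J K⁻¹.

ΔS_total = 180 J/K

ΔS_hot = −Q/T_H = −62400/632 = -98.73 J/K and ΔS_cold = +Q/T_C = 62400/224 = 278.6 J/K.
ΔS_total = -98.73 + 278.6 = 180 J/K, positive as the second law requires.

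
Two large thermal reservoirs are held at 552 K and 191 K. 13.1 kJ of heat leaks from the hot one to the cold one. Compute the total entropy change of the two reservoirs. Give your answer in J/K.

ΔS_hot = −Q/T_H = −13100/552 = -23.73 J/K and ΔS_cold = +Q/T_C = 13100/191 = 68.59 J/K.
ΔS_total = -23.73 + 68.59 = 44.9 J/K, positive as the second law requires.

ΔS_total = 44.9 J/K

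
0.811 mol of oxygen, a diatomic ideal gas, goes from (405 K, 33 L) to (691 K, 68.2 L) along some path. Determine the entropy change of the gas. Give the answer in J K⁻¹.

Entropy is a state function: ΔS = nC_V ln(T₂/T₁) + nR ln(V₂/V₁), with C_V = 5R/2 = 20.79 J mol⁻¹ K⁻¹ for a diatomic ideal gas.
ΔS = 0.811 × [20.79 × ln(691/405) + 8.314 × ln(68.2/33)] = 13.9 J/K.

ΔS = 13.9 J/K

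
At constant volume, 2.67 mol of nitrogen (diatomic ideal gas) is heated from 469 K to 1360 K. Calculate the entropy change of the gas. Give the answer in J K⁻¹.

ΔS = 59.1 J/K

At constant volume, ΔS = nC_V ln(T₂/T₁) with C_V = 5R/2 = 20.79 J mol⁻¹ K⁻¹.
ΔS = 2.67 × 20.79 × ln(1360/469) = 59.1 J/K.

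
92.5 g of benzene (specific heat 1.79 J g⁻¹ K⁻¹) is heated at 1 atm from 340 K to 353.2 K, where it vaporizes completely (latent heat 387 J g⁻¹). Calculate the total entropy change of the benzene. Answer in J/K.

Warming step: ΔS₁ = m c ln(T_tr/T_i) = 92.5 × 1.79 × ln(353.2/340) = 6.307 J/K.
Phase change: ΔS₂ = +mL/T_tr = 92.5 × 387 / 353.2 = 101.4 J/K.
ΔS_total = (6.307) + (101.4) = 108 J/K.

ΔS = 108 J/K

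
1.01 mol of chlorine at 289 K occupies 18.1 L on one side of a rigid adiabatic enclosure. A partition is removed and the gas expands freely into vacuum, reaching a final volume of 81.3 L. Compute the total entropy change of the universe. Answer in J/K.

No heat is exchanged and no work is done, so the ideal-gas temperature stays constant.
Entropy is a state function; using a reversible isothermal path, ΔS_gas = nR ln(V₂/V₁) = 1.01 × 8.314 × ln(81.3/18.1) = 12.6 J/K.
The insulated surroundings exchange no heat, so ΔS_surr = 0 and ΔS_universe = ΔS_gas.

ΔS_universe = 12.6 J/K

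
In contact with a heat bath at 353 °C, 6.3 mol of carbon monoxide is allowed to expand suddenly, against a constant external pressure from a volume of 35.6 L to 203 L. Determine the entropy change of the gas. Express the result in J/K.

ΔS_gas = 91.2 J/K

Entropy is a state function, so ΔS_gas depends only on the end states.
For an isothermal ideal gas ΔS_gas = nR ln(V₂/V₁) = 6.3 × 8.314 × ln(203/35.6) = 91.2 J/K.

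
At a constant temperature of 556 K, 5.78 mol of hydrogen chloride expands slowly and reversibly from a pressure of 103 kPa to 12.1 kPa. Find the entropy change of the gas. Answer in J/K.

For an isothermal ideal gas ΔS_gas = nR ln(P₁/P₂) = 5.78 × 8.314 × ln(103/12.1) = 103 J/K.

ΔS_gas = 103 J/K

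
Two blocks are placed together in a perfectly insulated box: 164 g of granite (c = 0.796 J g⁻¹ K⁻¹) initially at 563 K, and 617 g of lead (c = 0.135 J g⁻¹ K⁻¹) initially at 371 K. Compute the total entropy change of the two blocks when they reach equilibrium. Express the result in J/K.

ΔS_total = 4.26 J/K

Energy balance: T_f = (m₁c₁T₁ + m₂c₂T₂)/(m₁c₁ + m₂c₂) = 488.21 K.
ΔS₁ = m₁c₁ ln(T_f/T₁) = 130.544 × ln(488.21/563) = -18.61 J/K.
ΔS₂ = m₂c₂ ln(T_f/T₂) = 83.295 × ln(488.21/371) = 22.87 J/K.
ΔS_total = -18.61 + 22.87 = 4.26 J/K.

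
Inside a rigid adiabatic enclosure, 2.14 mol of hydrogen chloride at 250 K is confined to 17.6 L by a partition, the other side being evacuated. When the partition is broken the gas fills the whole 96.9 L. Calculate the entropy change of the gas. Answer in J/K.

No heat is exchanged and no work is done, so the ideal-gas temperature stays constant.
Entropy is a state function; using a reversible isothermal path, ΔS_gas = nR ln(V₂/V₁) = 2.14 × 8.314 × ln(96.9/17.6) = 30.3 J/K.

ΔS_gas = 30.3 J/K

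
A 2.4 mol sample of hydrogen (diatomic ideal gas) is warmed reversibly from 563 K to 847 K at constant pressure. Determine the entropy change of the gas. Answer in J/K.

At constant pressure, ΔS = nC_p ln(T₂/T₁) with C_p = 7R/2 = 29.1 J mol⁻¹ K⁻¹.
ΔS = 2.4 × 29.1 × ln(847/563) = 28.5 J/K.

ΔS = 28.5 J/K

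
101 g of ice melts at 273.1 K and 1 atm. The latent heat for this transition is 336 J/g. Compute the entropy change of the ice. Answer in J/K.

Heat absorbed by the substance: Q = mL = 101 × 336 = 33936 J.
At constant T, ΔS = Q_rev/T = 33936 / 273.1 = 124 J/K.

ΔS = 124 J/K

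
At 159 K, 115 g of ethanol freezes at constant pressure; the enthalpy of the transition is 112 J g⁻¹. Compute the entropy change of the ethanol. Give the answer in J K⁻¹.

Heat released by the substance: Q = −mL = −115 × 112 = −12880 J.
At constant T, ΔS = Q_rev/T = −12880 / 159 = -81 J/K.

ΔS = -81 J/K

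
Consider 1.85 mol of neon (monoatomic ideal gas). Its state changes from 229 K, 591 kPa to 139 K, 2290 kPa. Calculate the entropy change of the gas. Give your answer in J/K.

ΔS = nC_p ln(T₂/T₁) − nR ln(P₂/P₁), with C_p = 5R/2 = 20.79 J mol⁻¹ K⁻¹ for a monoatomic ideal gas.
ΔS = 1.85 × [20.79 × ln(139/229) − 8.314 × ln(2290/591)] = -40 J/K.

ΔS = -40 J/K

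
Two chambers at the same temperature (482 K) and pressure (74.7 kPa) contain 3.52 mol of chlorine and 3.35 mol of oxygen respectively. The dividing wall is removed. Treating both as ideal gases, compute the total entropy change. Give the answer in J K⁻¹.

Mole fractions: x_A = 3.52/6.87 = 0.512, x_B = 0.488.
ΔS_mix = −R(n_A ln x_A + n_B ln x_B) = −8.314 × (3.52 ln 0.512 + 3.35 ln 0.488) = 39.6 J/K.

ΔS_mix = 39.6 J/K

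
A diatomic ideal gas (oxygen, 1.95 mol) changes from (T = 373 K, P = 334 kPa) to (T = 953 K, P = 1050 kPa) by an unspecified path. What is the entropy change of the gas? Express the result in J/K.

ΔS = nC_p ln(T₂/T₁) − nR ln(P₂/P₁), with C_p = 7R/2 = 29.1 J mol⁻¹ K⁻¹ for a diatomic ideal gas.
ΔS = 1.95 × [29.1 × ln(953/373) − 8.314 × ln(1050/334)] = 34.7 J/K.

ΔS = 34.7 J/K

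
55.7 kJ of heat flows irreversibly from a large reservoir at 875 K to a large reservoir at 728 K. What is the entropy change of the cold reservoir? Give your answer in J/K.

The cold reservoir gains heat Q, so ΔS_cold = +Q/T_C = 55700/728 = 76.5 J/K.

ΔS_cold = 76.5 J/K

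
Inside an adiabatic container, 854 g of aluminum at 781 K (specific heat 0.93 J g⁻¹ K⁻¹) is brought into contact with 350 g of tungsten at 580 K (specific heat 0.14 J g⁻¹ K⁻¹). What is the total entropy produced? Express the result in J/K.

Energy balance: T_f = (m₁c₁T₁ + m₂c₂T₂)/(m₁c₁ + m₂c₂) = 769.32 K.
ΔS₁ = m₁c₁ ln(T_f/T₁) = 794.22 × ln(769.32/781) = -11.97 J/K.
ΔS₂ = m₂c₂ ln(T_f/T₂) = 49 × ln(769.32/580) = 13.84 J/K.
ΔS_total = -11.97 + 13.84 = 1.87 J/K.

ΔS_total = 1.87 J/K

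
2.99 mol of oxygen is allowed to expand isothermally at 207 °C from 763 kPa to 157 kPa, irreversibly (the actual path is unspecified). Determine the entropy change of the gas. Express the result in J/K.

Entropy is a state function, so ΔS_gas depends only on the end states.
For an isothermal ideal gas ΔS_gas = nR ln(P₁/P₂) = 2.99 × 8.314 × ln(763/157) = 39.3 J/K.

ΔS_gas = 39.3 J/K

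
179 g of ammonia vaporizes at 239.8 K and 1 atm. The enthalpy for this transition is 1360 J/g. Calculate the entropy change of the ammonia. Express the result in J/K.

ΔS = 1020 J/K

Heat absorbed by the substance: Q = mL = 179 × 1360 = 243440 J.
At constant T, ΔS = Q_rev/T = 243440 / 239.8 = 1020 J/K.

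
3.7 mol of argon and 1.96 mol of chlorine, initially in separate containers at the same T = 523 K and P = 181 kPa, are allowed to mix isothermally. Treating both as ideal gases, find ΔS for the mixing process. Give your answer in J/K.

ΔS_mix = 30.4 J/K

Mole fractions: x_A = 3.7/5.66 = 0.654, x_B = 0.346.
ΔS_mix = −R(n_A ln x_A + n_B ln x_B) = −8.314 × (3.7 ln 0.654 + 1.96 ln 0.346) = 30.4 J/K.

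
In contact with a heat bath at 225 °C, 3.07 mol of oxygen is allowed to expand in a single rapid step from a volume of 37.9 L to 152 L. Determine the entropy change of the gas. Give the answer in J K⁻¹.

Entropy is a state function, so ΔS_gas depends only on the end states.
For an isothermal ideal gas ΔS_gas = nR ln(V₂/V₁) = 3.07 × 8.314 × ln(152/37.9) = 35.5 J/K.

ΔS_gas = 35.5 J/K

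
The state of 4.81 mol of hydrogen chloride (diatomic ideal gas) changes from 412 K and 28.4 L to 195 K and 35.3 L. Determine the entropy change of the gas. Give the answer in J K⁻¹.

ΔS = -66.1 J/K

Entropy is a state function: ΔS = nC_V ln(T₂/T₁) + nR ln(V₂/V₁), with C_V = 5R/2 = 20.79 J mol⁻¹ K⁻¹ for a diatomic ideal gas.
ΔS = 4.81 × [20.79 × ln(195/412) + 8.314 × ln(35.3/28.4)] = -66.1 J/K.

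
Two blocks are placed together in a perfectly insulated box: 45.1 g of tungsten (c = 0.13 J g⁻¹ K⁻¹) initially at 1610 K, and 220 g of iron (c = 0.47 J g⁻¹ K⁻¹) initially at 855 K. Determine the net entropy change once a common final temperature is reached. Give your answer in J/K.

ΔS_total = 1.35 J/K

Energy balance: T_f = (m₁c₁T₁ + m₂c₂T₂)/(m₁c₁ + m₂c₂) = 895.51 K.
ΔS₁ = m₁c₁ ln(T_f/T₁) = 5.863 × ln(895.51/1610) = -3.439 J/K.
ΔS₂ = m₂c₂ ln(T_f/T₂) = 103.4 × ln(895.51/855) = 4.787 J/K.
ΔS_total = -3.439 + 4.787 = 1.35 J/K.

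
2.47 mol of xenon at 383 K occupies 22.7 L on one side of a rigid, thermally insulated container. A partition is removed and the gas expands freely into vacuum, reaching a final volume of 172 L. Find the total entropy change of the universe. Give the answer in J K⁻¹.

No heat is exchanged and no work is done, so the ideal-gas temperature stays constant.
Entropy is a state function; using a reversible isothermal path, ΔS_gas = nR ln(V₂/V₁) = 2.47 × 8.314 × ln(172/22.7) = 41.6 J/K.
The insulated surroundings exchange no heat, so ΔS_surr = 0 and ΔS_universe = ΔS_gas.

ΔS_universe = 41.6 J/K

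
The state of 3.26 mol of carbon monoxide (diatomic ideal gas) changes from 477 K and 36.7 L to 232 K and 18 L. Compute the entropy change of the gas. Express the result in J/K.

Entropy is a state function: ΔS = nC_V ln(T₂/T₁) + nR ln(V₂/V₁), with C_V = 5R/2 = 20.79 J mol⁻¹ K⁻¹ for a diatomic ideal gas.
ΔS = 3.26 × [20.79 × ln(232/477) + 8.314 × ln(18/36.7)] = -68.1 J/K.

ΔS = -68.1 J/K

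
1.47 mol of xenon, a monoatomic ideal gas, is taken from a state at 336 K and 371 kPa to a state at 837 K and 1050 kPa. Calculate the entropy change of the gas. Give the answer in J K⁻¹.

ΔS = 15.2 J/K

ΔS = nC_p ln(T₂/T₁) − nR ln(P₂/P₁), with C_p = 5R/2 = 20.79 J mol⁻¹ K⁻¹ for a monoatomic ideal gas.
ΔS = 1.47 × [20.79 × ln(837/336) − 8.314 × ln(1050/371)] = 15.2 J/K.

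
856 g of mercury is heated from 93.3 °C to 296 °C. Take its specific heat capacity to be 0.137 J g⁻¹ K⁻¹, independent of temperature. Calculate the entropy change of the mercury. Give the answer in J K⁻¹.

ΔS = 51.6 J/K

In kelvin: T₁ = 366.45 K, T₂ = 569.15 K. ΔS = ∫dQ_rev/T = m c ln(T₂/T₁) = 856 × 0.137 × ln(569.15/366.45) = 51.6 J/K.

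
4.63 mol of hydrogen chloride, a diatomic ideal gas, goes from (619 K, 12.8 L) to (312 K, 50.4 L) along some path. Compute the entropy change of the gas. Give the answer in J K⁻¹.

ΔS = -13.2 J/K

Entropy is a state function: ΔS = nC_V ln(T₂/T₁) + nR ln(V₂/V₁), with C_V = 5R/2 = 20.79 J mol⁻¹ K⁻¹ for a diatomic ideal gas.
ΔS = 4.63 × [20.79 × ln(312/619) + 8.314 × ln(50.4/12.8)] = -13.2 J/K.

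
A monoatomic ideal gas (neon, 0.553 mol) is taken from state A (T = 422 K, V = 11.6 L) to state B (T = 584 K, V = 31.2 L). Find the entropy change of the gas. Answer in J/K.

Entropy is a state function: ΔS = nC_V ln(T₂/T₁) + nR ln(V₂/V₁), with C_V = 3R/2 = 12.47 J mol⁻¹ K⁻¹ for a monoatomic ideal gas.
ΔS = 0.553 × [12.47 × ln(584/422) + 8.314 × ln(31.2/11.6)] = 6.79 J/K.

ΔS = 6.79 J/K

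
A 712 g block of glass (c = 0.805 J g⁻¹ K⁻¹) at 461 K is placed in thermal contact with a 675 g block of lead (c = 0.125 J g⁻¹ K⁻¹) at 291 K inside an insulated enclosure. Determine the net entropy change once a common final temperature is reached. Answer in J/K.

ΔS_total = 6.94 J/K

Energy balance: T_f = (m₁c₁T₁ + m₂c₂T₂)/(m₁c₁ + m₂c₂) = 439.19 K.
ΔS₁ = m₁c₁ ln(T_f/T₁) = 573.16 × ln(439.19/461) = -27.785 J/K.
ΔS₂ = m₂c₂ ln(T_f/T₂) = 84.375 × ln(439.19/291) = 34.729 J/K.
ΔS_total = -27.785 + 34.729 = 6.94 J/K.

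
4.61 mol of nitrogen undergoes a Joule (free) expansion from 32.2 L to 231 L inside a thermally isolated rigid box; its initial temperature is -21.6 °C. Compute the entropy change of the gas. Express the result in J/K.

ΔS_gas = 75.5 J/K

For an ideal gas in free expansion Q = 0 and W = 0, so T is unchanged.
Entropy is a state function; using a reversible isothermal path, ΔS_gas = nR ln(V₂/V₁) = 4.61 × 8.314 × ln(231/32.2) = 75.5 J/K.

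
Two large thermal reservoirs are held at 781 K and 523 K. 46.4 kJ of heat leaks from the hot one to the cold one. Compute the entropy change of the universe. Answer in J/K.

ΔS_hot = −Q/T_H = −46400/781 = -59.41 J/K and ΔS_cold = +Q/T_C = 46400/523 = 88.72 J/K.
ΔS_total = -59.41 + 88.72 = 29.3 J/K, positive as the second law requires.

ΔS_total = 29.3 J/K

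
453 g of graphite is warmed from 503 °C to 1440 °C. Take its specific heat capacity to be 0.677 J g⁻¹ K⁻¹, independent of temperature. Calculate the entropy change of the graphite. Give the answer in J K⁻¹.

In kelvin: T₁ = 776.15 K, T₂ = 1713.15 K. ΔS = ∫dQ_rev/T = m c ln(T₂/T₁) = 453 × 0.677 × ln(1713.15/776.15) = 243 J/K.

ΔS = 243 J/K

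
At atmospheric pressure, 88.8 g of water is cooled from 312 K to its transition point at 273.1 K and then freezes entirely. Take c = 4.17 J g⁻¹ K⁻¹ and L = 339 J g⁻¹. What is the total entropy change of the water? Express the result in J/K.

Cooling step: ΔS₁ = m c ln(T_tr/T_i) = 88.8 × 4.17 × ln(273.1/312) = -49.31 J/K.
Phase change: ΔS₂ = −mL/T_tr = −88.8 × 339 / 273.1 = -110.2 J/K.
ΔS_total = (-49.31) + (-110.2) = -160 J/K.

ΔS = -160 J/K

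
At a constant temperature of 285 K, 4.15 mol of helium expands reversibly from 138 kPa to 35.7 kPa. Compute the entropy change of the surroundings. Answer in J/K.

ΔS_surr = -46.7 J/K

For an isothermal ideal gas ΔS_gas = nR ln(P₁/P₂) = 4.15 × 8.314 × ln(138/35.7) = 46.7 J/K.
The process is reversible, so ΔS_surr = −ΔS_gas = -46.7 J/K and ΔS_universe = 0.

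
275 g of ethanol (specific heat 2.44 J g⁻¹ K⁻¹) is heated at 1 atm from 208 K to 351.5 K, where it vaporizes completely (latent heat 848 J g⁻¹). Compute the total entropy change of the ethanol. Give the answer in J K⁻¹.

ΔS = 1020 J/K

Warming step: ΔS₁ = m c ln(T_tr/T_i) = 275 × 2.44 × ln(351.5/208) = 352.1 J/K.
Phase change: ΔS₂ = +mL/T_tr = 275 × 848 / 351.5 = 663.4 J/K.
ΔS_total = (352.1) + (663.4) = 1020 J/K.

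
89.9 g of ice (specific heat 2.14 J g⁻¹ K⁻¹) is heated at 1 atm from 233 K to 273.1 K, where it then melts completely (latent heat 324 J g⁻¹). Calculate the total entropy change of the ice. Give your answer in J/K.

ΔS = 137 J/K

Warming step: ΔS₁ = m c ln(T_tr/T_i) = 89.9 × 2.14 × ln(273.1/233) = 30.55 J/K.
Phase change: ΔS₂ = +mL/T_tr = 89.9 × 324 / 273.1 = 106.7 J/K.
ΔS_total = (30.55) + (106.7) = 137 J/K.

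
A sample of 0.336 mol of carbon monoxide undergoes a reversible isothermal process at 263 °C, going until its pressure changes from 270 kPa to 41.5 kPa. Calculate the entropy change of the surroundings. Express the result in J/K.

For an isothermal ideal gas ΔS_gas = nR ln(P₁/P₂) = 0.336 × 8.314 × ln(270/41.5) = 5.23 J/K.
The process is reversible, so ΔS_surr = −ΔS_gas = -5.23 J/K and ΔS_universe = 0.

ΔS_surr = -5.23 J/K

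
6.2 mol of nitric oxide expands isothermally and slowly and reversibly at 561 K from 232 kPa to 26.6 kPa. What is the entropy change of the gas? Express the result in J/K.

For an isothermal ideal gas ΔS_gas = nR ln(P₁/P₂) = 6.2 × 8.314 × ln(232/26.6) = 112 J/K.

ΔS_gas = 112 J/K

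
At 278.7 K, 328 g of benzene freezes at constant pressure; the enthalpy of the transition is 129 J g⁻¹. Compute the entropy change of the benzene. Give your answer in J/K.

Heat released by the substance: Q = −mL = −328 × 129 = −42312 J.
At constant T, ΔS = Q_rev/T = −42312 / 278.7 = -152 J/K.

ΔS = -152 J/K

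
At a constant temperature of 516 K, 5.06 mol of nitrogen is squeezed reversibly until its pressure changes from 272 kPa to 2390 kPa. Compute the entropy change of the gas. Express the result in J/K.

For an isothermal ideal gas ΔS_gas = nR ln(P₁/P₂) = 5.06 × 8.314 × ln(272/2390) = -91.4 J/K.

ΔS_gas = -91.4 J/K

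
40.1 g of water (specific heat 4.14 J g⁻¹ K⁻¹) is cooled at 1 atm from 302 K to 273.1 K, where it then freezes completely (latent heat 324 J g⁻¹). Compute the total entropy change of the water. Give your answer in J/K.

ΔS = -64.3 J/K

Cooling step: ΔS₁ = m c ln(T_tr/T_i) = 40.1 × 4.14 × ln(273.1/302) = -16.7 J/K.
Phase change: ΔS₂ = −mL/T_tr = −40.1 × 324 / 273.1 = -47.57 J/K.
ΔS_total = (-16.7) + (-47.57) = -64.3 J/K.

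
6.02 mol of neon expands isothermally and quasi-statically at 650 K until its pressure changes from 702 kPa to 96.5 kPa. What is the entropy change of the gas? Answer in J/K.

ΔS_gas = 99.3 J/K

For an isothermal ideal gas ΔS_gas = nR ln(P₁/P₂) = 6.02 × 8.314 × ln(702/96.5) = 99.3 J/K.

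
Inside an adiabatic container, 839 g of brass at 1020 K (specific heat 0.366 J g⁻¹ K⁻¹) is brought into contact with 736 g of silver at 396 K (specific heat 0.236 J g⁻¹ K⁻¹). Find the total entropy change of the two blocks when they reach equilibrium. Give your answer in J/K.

Energy balance: T_f = (m₁c₁T₁ + m₂c₂T₂)/(m₁c₁ + m₂c₂) = 794.56 K.
ΔS₁ = m₁c₁ ln(T_f/T₁) = 307.074 × ln(794.56/1020) = -76.7 J/K.
ΔS₂ = m₂c₂ ln(T_f/T₂) = 173.696 × ln(794.56/396) = 121 J/K.
ΔS_total = -76.7 + 121 = 44.3 J/K.

ΔS_total = 44.3 J/K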